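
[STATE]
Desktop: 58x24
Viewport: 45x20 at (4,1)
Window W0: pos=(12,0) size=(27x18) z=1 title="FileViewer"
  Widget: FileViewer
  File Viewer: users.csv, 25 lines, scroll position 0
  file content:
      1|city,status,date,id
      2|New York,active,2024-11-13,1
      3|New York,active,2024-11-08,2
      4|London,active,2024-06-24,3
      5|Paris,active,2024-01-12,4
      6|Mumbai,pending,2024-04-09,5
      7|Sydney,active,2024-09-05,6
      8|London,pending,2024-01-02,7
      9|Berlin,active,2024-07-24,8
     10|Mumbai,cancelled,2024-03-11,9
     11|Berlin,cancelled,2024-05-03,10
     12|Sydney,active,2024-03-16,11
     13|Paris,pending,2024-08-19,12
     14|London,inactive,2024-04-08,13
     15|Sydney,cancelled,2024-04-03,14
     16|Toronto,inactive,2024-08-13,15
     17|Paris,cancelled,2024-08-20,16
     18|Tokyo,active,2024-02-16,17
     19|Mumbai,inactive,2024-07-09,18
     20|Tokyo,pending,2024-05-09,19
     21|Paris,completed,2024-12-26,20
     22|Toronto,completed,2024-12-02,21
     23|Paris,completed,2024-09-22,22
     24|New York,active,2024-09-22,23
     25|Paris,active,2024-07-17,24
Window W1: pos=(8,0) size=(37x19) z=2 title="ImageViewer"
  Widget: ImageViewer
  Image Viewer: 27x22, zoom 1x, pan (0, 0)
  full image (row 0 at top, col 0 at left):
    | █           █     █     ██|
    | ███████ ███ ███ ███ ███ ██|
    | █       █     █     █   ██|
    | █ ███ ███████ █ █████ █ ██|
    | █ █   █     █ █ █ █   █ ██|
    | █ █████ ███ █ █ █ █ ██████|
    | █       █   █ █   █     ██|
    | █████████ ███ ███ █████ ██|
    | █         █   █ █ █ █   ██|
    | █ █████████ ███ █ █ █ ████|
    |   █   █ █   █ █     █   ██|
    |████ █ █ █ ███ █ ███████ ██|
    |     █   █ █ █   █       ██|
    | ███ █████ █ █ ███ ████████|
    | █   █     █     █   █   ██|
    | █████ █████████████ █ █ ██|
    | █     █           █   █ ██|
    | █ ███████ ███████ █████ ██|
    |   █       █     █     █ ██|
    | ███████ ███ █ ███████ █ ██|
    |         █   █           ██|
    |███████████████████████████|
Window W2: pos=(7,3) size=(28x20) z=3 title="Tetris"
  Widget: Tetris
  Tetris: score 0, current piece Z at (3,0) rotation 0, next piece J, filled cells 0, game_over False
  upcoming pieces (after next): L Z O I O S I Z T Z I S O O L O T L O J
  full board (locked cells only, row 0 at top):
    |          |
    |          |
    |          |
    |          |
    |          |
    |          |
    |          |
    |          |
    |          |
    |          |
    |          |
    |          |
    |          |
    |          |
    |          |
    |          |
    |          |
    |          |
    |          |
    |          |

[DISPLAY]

    ┃ ImageViewer                       ┃    
    ┠───────────────────────────────────┨    
   ┏━━━━━━━━━━━━━━━━━━━━━━━━━━┓█        ┃    
   ┃ Tetris                   ┃█        ┃    
   ┠──────────────────────────┨█        ┃    
   ┃          │Next:          ┃█        ┃    
   ┃          │█              ┃█        ┃    
   ┃          │███            ┃█        ┃    
   ┃          │               ┃█        ┃    
   ┃          │               ┃█        ┃    
   ┃          │               ┃█        ┃    
   ┃          │Score:         ┃█        ┃    
   ┃          │0              ┃█        ┃    
   ┃          │               ┃█        ┃    
   ┃          │               ┃█        ┃    
   ┃          │               ┃█        ┃    
   ┃          │               ┃█        ┃    
   ┃          │               ┃━━━━━━━━━┛    
   ┃          │               ┃              
   ┃          │               ┃              


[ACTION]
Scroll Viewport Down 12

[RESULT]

   ┃ Tetris                   ┃█        ┃    
   ┠──────────────────────────┨█        ┃    
   ┃          │Next:          ┃█        ┃    
   ┃          │█              ┃█        ┃    
   ┃          │███            ┃█        ┃    
   ┃          │               ┃█        ┃    
   ┃          │               ┃█        ┃    
   ┃          │               ┃█        ┃    
   ┃          │Score:         ┃█        ┃    
   ┃          │0              ┃█        ┃    
   ┃          │               ┃█        ┃    
   ┃          │               ┃█        ┃    
   ┃          │               ┃█        ┃    
   ┃          │               ┃█        ┃    
   ┃          │               ┃━━━━━━━━━┛    
   ┃          │               ┃              
   ┃          │               ┃              
   ┃          │               ┃              
   ┗━━━━━━━━━━━━━━━━━━━━━━━━━━┛              
                                             


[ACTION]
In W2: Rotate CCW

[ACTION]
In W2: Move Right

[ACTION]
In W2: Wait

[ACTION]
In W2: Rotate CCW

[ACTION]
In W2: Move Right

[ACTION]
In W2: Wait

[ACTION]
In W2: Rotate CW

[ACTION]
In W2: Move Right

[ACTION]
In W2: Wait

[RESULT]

   ┃ Tetris                   ┃█        ┃    
   ┠──────────────────────────┨█        ┃    
   ┃      ▓▓  │Next:          ┃█        ┃    
   ┃      ▓   │█              ┃█        ┃    
   ┃          │███            ┃█        ┃    
   ┃          │               ┃█        ┃    
   ┃          │               ┃█        ┃    
   ┃          │               ┃█        ┃    
   ┃          │Score:         ┃█        ┃    
   ┃          │0              ┃█        ┃    
   ┃          │               ┃█        ┃    
   ┃          │               ┃█        ┃    
   ┃          │               ┃█        ┃    
   ┃          │               ┃█        ┃    
   ┃          │               ┃━━━━━━━━━┛    
   ┃          │               ┃              
   ┃          │               ┃              
   ┃          │               ┃              
   ┗━━━━━━━━━━━━━━━━━━━━━━━━━━┛              
                                             


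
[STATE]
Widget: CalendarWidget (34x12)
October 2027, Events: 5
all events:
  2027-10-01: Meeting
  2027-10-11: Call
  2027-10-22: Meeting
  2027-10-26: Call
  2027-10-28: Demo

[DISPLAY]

           October 2027           
Mo Tu We Th Fr Sa Su              
             1*  2  3             
 4  5  6  7  8  9 10              
11* 12 13 14 15 16 17             
18 19 20 21 22* 23 24             
25 26* 27 28* 29 30 31            
                                  
                                  
                                  
                                  
                                  


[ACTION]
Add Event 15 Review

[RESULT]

           October 2027           
Mo Tu We Th Fr Sa Su              
             1*  2  3             
 4  5  6  7  8  9 10              
11* 12 13 14 15* 16 17            
18 19 20 21 22* 23 24             
25 26* 27 28* 29 30 31            
                                  
                                  
                                  
                                  
                                  


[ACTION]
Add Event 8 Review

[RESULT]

           October 2027           
Mo Tu We Th Fr Sa Su              
             1*  2  3             
 4  5  6  7  8*  9 10             
11* 12 13 14 15* 16 17            
18 19 20 21 22* 23 24             
25 26* 27 28* 29 30 31            
                                  
                                  
                                  
                                  
                                  


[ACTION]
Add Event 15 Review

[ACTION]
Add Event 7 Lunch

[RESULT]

           October 2027           
Mo Tu We Th Fr Sa Su              
             1*  2  3             
 4  5  6  7*  8*  9 10            
11* 12 13 14 15* 16 17            
18 19 20 21 22* 23 24             
25 26* 27 28* 29 30 31            
                                  
                                  
                                  
                                  
                                  


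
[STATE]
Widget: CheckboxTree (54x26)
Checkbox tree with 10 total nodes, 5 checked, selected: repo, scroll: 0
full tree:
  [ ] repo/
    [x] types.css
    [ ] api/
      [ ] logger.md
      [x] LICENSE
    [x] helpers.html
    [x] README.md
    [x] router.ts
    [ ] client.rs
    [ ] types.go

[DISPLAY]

>[-] repo/                                            
   [x] types.css                                      
   [-] api/                                           
     [ ] logger.md                                    
     [x] LICENSE                                      
   [x] helpers.html                                   
   [x] README.md                                      
   [x] router.ts                                      
   [ ] client.rs                                      
   [ ] types.go                                       
                                                      
                                                      
                                                      
                                                      
                                                      
                                                      
                                                      
                                                      
                                                      
                                                      
                                                      
                                                      
                                                      
                                                      
                                                      
                                                      


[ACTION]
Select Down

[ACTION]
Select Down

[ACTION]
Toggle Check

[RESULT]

 [-] repo/                                            
   [x] types.css                                      
>  [x] api/                                           
     [x] logger.md                                    
     [x] LICENSE                                      
   [x] helpers.html                                   
   [x] README.md                                      
   [x] router.ts                                      
   [ ] client.rs                                      
   [ ] types.go                                       
                                                      
                                                      
                                                      
                                                      
                                                      
                                                      
                                                      
                                                      
                                                      
                                                      
                                                      
                                                      
                                                      
                                                      
                                                      
                                                      


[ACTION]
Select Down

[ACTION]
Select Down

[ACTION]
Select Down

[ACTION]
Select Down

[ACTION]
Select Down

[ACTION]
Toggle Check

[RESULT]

 [-] repo/                                            
   [x] types.css                                      
   [x] api/                                           
     [x] logger.md                                    
     [x] LICENSE                                      
   [x] helpers.html                                   
   [x] README.md                                      
>  [ ] router.ts                                      
   [ ] client.rs                                      
   [ ] types.go                                       
                                                      
                                                      
                                                      
                                                      
                                                      
                                                      
                                                      
                                                      
                                                      
                                                      
                                                      
                                                      
                                                      
                                                      
                                                      
                                                      


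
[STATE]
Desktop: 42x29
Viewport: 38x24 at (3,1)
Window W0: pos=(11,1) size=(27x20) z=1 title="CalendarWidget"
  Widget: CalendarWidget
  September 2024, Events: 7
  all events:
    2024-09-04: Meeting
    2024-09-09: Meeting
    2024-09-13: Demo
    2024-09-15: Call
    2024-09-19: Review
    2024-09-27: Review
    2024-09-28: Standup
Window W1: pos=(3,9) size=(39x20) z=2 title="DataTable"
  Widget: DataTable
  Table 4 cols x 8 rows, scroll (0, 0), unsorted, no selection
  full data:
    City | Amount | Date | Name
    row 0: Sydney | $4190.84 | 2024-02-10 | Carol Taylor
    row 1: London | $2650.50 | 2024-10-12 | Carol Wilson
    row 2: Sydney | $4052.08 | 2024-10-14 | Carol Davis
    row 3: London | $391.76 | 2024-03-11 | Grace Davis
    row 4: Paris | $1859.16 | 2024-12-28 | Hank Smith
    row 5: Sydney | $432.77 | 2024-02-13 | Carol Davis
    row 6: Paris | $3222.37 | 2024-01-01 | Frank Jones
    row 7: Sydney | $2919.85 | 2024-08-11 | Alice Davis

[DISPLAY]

        ┏━━━━━━━━━━━━━━━━━━━━━━━━━┓   
        ┃ CalendarWidget          ┃   
        ┠─────────────────────────┨   
        ┃      September 2024     ┃   
        ┃Mo Tu We Th Fr Sa Su     ┃   
        ┃                   1     ┃   
        ┃ 2  3  4*  5  6  7  8    ┃   
        ┃ 9* 10 11 12 13* 14 15*  ┃   
┏━━━━━━━━━━━━━━━━━━━━━━━━━━━━━━━━━━━━━
┃ DataTable                           
┠─────────────────────────────────────
┃City  │Amount  │Date      │Name      
┃──────┼────────┼──────────┼──────────
┃Sydney│$4190.84│2024-02-10│Carol Tayl
┃London│$2650.50│2024-10-12│Carol Wils
┃Sydney│$4052.08│2024-10-14│Carol Davi
┃London│$391.76 │2024-03-11│Grace Davi
┃Paris │$1859.16│2024-12-28│Hank Smith
┃Sydney│$432.77 │2024-02-13│Carol Davi
┃Paris │$3222.37│2024-01-01│Frank Jone
┃Sydney│$2919.85│2024-08-11│Alice Davi
┃                                     
┃                                     
┃                                     


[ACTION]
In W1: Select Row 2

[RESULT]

        ┏━━━━━━━━━━━━━━━━━━━━━━━━━┓   
        ┃ CalendarWidget          ┃   
        ┠─────────────────────────┨   
        ┃      September 2024     ┃   
        ┃Mo Tu We Th Fr Sa Su     ┃   
        ┃                   1     ┃   
        ┃ 2  3  4*  5  6  7  8    ┃   
        ┃ 9* 10 11 12 13* 14 15*  ┃   
┏━━━━━━━━━━━━━━━━━━━━━━━━━━━━━━━━━━━━━
┃ DataTable                           
┠─────────────────────────────────────
┃City  │Amount  │Date      │Name      
┃──────┼────────┼──────────┼──────────
┃Sydney│$4190.84│2024-02-10│Carol Tayl
┃London│$2650.50│2024-10-12│Carol Wils
┃>ydney│$4052.08│2024-10-14│Carol Davi
┃London│$391.76 │2024-03-11│Grace Davi
┃Paris │$1859.16│2024-12-28│Hank Smith
┃Sydney│$432.77 │2024-02-13│Carol Davi
┃Paris │$3222.37│2024-01-01│Frank Jone
┃Sydney│$2919.85│2024-08-11│Alice Davi
┃                                     
┃                                     
┃                                     


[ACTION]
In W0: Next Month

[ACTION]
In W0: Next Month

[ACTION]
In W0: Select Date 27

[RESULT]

        ┏━━━━━━━━━━━━━━━━━━━━━━━━━┓   
        ┃ CalendarWidget          ┃   
        ┠─────────────────────────┨   
        ┃      November 2024      ┃   
        ┃Mo Tu We Th Fr Sa Su     ┃   
        ┃             1  2  3     ┃   
        ┃ 4  5  6  7  8  9 10     ┃   
        ┃11 12 13 14 15 16 17     ┃   
┏━━━━━━━━━━━━━━━━━━━━━━━━━━━━━━━━━━━━━
┃ DataTable                           
┠─────────────────────────────────────
┃City  │Amount  │Date      │Name      
┃──────┼────────┼──────────┼──────────
┃Sydney│$4190.84│2024-02-10│Carol Tayl
┃London│$2650.50│2024-10-12│Carol Wils
┃>ydney│$4052.08│2024-10-14│Carol Davi
┃London│$391.76 │2024-03-11│Grace Davi
┃Paris │$1859.16│2024-12-28│Hank Smith
┃Sydney│$432.77 │2024-02-13│Carol Davi
┃Paris │$3222.37│2024-01-01│Frank Jone
┃Sydney│$2919.85│2024-08-11│Alice Davi
┃                                     
┃                                     
┃                                     


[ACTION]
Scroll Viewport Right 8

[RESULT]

       ┏━━━━━━━━━━━━━━━━━━━━━━━━━┓    
       ┃ CalendarWidget          ┃    
       ┠─────────────────────────┨    
       ┃      November 2024      ┃    
       ┃Mo Tu We Th Fr Sa Su     ┃    
       ┃             1  2  3     ┃    
       ┃ 4  5  6  7  8  9 10     ┃    
       ┃11 12 13 14 15 16 17     ┃    
━━━━━━━━━━━━━━━━━━━━━━━━━━━━━━━━━━━━━┓
 DataTable                           ┃
─────────────────────────────────────┨
City  │Amount  │Date      │Name      ┃
──────┼────────┼──────────┼──────────┃
Sydney│$4190.84│2024-02-10│Carol Tayl┃
London│$2650.50│2024-10-12│Carol Wils┃
>ydney│$4052.08│2024-10-14│Carol Davi┃
London│$391.76 │2024-03-11│Grace Davi┃
Paris │$1859.16│2024-12-28│Hank Smith┃
Sydney│$432.77 │2024-02-13│Carol Davi┃
Paris │$3222.37│2024-01-01│Frank Jone┃
Sydney│$2919.85│2024-08-11│Alice Davi┃
                                     ┃
                                     ┃
                                     ┃


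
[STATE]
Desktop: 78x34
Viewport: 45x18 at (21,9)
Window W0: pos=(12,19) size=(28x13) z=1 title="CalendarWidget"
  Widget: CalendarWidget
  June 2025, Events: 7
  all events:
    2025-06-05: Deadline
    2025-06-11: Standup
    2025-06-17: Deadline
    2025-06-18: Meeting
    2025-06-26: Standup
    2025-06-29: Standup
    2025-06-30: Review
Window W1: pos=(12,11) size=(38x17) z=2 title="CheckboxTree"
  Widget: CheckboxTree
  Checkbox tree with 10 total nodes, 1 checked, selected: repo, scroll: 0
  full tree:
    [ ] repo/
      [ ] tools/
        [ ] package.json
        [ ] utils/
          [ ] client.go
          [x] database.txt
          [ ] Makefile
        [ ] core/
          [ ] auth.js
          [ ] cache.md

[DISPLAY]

                                             
                                             
━━━━━━━━━━━━━━━━━━━━━━━━━━━━┓                
xTree                       ┃                
────────────────────────────┨                
o/                          ┃                
ools/                       ┃                
 package.json               ┃                
 utils/                     ┃                
 ] client.go                ┃                
x] database.txt             ┃                
 ] Makefile                 ┃                
 core/                      ┃                
 ] auth.js                  ┃                
 ] cache.md                 ┃                
                            ┃                
                            ┃                
                            ┃                


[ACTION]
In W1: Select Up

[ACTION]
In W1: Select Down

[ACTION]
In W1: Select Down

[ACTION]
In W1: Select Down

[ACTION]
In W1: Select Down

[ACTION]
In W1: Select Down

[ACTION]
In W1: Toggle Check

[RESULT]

                                             
                                             
━━━━━━━━━━━━━━━━━━━━━━━━━━━━┓                
xTree                       ┃                
────────────────────────────┨                
o/                          ┃                
ools/                       ┃                
 package.json               ┃                
 utils/                     ┃                
 ] client.go                ┃                
 ] database.txt             ┃                
 ] Makefile                 ┃                
 core/                      ┃                
 ] auth.js                  ┃                
 ] cache.md                 ┃                
                            ┃                
                            ┃                
                            ┃                


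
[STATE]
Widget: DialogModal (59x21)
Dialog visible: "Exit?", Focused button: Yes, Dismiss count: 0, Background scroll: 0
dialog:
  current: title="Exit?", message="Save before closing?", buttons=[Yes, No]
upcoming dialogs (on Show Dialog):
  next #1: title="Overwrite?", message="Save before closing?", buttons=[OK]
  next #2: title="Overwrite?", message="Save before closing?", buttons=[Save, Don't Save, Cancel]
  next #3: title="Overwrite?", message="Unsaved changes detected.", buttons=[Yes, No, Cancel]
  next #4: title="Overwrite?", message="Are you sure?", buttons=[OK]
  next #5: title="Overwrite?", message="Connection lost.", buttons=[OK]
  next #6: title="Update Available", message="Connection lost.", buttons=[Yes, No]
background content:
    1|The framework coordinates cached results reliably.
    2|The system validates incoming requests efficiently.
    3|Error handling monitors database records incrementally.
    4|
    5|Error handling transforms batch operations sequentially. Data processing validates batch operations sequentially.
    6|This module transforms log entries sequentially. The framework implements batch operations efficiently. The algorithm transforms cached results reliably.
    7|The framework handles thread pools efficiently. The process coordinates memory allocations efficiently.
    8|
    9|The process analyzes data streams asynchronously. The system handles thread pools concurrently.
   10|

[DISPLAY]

The framework coordinates cached results reliably.         
The system validates incoming requests efficiently.        
Error handling monitors database records incrementally.    
                                                           
Error handling transforms batch operations sequentially. Da
This module transforms log entries sequentially. The framew
The framework handles thread pools efficiently. The process
                                                           
The process analy┌──────────────────────┐onously. The syste
                 │        Exit?         │                  
                 │ Save before closing? │                  
                 │      [Yes]  No       │                  
                 └──────────────────────┘                  
                                                           
                                                           
                                                           
                                                           
                                                           
                                                           
                                                           
                                                           


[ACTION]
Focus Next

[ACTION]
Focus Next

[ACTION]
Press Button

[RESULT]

The framework coordinates cached results reliably.         
The system validates incoming requests efficiently.        
Error handling monitors database records incrementally.    
                                                           
Error handling transforms batch operations sequentially. Da
This module transforms log entries sequentially. The framew
The framework handles thread pools efficiently. The process
                                                           
The process analyzes data streams asynchronously. The syste
                                                           
                                                           
                                                           
                                                           
                                                           
                                                           
                                                           
                                                           
                                                           
                                                           
                                                           
                                                           


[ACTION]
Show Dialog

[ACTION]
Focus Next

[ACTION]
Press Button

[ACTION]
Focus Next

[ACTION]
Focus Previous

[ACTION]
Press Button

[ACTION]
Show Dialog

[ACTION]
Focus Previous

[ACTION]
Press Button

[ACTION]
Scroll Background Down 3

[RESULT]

                                                           
Error handling transforms batch operations sequentially. Da
This module transforms log entries sequentially. The framew
The framework handles thread pools efficiently. The process
                                                           
The process analyzes data streams asynchronously. The syste
                                                           
                                                           
                                                           
                                                           
                                                           
                                                           
                                                           
                                                           
                                                           
                                                           
                                                           
                                                           
                                                           
                                                           
                                                           


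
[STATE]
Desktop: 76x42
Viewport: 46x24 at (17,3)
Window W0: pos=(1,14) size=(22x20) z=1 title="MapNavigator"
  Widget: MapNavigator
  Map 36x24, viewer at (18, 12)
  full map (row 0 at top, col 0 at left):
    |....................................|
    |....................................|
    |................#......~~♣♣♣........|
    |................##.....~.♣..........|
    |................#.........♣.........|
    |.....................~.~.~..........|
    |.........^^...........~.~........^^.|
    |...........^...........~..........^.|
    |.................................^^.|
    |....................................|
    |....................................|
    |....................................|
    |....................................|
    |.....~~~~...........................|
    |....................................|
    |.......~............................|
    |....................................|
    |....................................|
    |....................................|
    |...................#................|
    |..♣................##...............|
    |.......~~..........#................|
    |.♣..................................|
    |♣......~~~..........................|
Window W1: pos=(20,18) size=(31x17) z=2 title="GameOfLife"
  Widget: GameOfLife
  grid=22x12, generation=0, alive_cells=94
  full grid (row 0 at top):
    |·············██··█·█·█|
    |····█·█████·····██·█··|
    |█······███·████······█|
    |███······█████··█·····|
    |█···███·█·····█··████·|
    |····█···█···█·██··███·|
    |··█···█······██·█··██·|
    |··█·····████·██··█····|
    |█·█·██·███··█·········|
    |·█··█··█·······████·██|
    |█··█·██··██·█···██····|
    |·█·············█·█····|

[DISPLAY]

                                              
                                              
                                              
                                              
                                              
                                              
                                              
                                              
                                              
                                              
                                              
━━━━━┓                                        
     ┃                                        
─────┨                                        
...♣.┃                                        
~.~┏━━━━━━━━━━━━━━━━━━━━━━━━━━━━━┓            
.~.┃ GameOfLife                  ┃            
~..┠─────────────────────────────┨            
...┃Gen: 0                       ┃            
...┃·············██··█·█·█       ┃            
...┃····█·█████·····██·█··       ┃            
...┃█······███·████······█       ┃            
...┃███······█████··█·····       ┃            
...┃█···███·█·····█··████·       ┃            


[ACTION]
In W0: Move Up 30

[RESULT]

                                              
                                              
                                              
                                              
                                              
                                              
                                              
                                              
                                              
                                              
                                              
━━━━━┓                                        
     ┃                                        
─────┨                                        
     ┃                                        
   ┏━━━━━━━━━━━━━━━━━━━━━━━━━━━━━┓            
   ┃ GameOfLife                  ┃            
   ┠─────────────────────────────┨            
   ┃Gen: 0                       ┃            
   ┃·············██··█·█·█       ┃            
   ┃····█·█████·····██·█··       ┃            
   ┃█······███·████······█       ┃            
...┃███······█████··█·····       ┃            
...┃█···███·█·····█··████·       ┃            


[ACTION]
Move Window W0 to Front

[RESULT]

                                              
                                              
                                              
                                              
                                              
                                              
                                              
                                              
                                              
                                              
                                              
━━━━━┓                                        
     ┃                                        
─────┨                                        
     ┃                                        
     ┃━━━━━━━━━━━━━━━━━━━━━━━━━━━┓            
     ┃ameOfLife                  ┃            
     ┃───────────────────────────┨            
     ┃n: 0                       ┃            
     ┃···········██··█·█·█       ┃            
     ┃··█·█████·····██·█··       ┃            
     ┃·····███·████······█       ┃            
.....┃█······█████··█·····       ┃            
.....┃··███·█·····█··████·       ┃            


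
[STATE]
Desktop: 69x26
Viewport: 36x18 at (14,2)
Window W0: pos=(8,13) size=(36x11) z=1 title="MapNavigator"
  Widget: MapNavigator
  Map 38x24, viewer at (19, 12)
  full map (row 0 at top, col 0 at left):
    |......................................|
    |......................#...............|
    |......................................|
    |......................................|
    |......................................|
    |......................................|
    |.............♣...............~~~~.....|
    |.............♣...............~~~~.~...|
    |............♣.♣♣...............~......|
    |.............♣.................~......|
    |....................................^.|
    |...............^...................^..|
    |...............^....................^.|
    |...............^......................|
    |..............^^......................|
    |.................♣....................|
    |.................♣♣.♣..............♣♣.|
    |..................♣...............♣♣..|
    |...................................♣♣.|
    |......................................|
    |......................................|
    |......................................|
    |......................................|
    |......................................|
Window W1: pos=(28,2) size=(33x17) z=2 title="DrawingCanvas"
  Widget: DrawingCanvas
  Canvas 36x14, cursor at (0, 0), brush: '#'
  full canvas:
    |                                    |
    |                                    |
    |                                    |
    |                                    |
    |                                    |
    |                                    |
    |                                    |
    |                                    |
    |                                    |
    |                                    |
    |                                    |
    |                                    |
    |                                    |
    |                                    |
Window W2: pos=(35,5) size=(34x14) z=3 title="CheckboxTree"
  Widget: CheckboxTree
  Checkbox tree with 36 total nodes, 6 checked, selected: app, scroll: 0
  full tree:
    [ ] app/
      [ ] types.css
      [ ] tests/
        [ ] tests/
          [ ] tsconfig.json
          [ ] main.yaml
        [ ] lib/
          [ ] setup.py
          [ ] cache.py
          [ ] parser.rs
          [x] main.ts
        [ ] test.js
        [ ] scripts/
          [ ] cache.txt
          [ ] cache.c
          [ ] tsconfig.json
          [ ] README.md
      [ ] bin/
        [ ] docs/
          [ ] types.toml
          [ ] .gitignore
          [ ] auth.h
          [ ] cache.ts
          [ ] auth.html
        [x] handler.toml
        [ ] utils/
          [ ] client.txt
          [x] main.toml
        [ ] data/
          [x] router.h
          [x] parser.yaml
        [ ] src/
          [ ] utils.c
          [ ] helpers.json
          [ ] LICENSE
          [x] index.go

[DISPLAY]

              ┏━━━━━━━━━━━━━━━━━━━━━
              ┃ DrawingCanvas       
              ┠─────────────────────
              ┃+     ┏━━━━━━━━━━━━━━
              ┃      ┃ CheckboxTree 
              ┃      ┠──────────────
              ┃      ┃>[-] app/     
              ┃      ┃   [ ] types.c
              ┃      ┃   [-] tests/ 
              ┃      ┃     [ ] tests
              ┃      ┃       [ ] tsc
━━━━━━━━━━━━━━┃      ┃       [ ] mai
avigator      ┃      ┃     [-] lib/ 
──────────────┃      ┃       [ ] set
......♣.......┃      ┃       [ ] cac
..............┃      ┃       [ ] par
........^.....┗━━━━━━┗━━━━━━━━━━━━━━
........^...@................┃      


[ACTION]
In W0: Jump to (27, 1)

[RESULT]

              ┏━━━━━━━━━━━━━━━━━━━━━
              ┃ DrawingCanvas       
              ┠─────────────────────
              ┃+     ┏━━━━━━━━━━━━━━
              ┃      ┃ CheckboxTree 
              ┃      ┠──────────────
              ┃      ┃>[-] app/     
              ┃      ┃   [ ] types.c
              ┃      ┃   [-] tests/ 
              ┃      ┃     [ ] tests
              ┃      ┃       [ ] tsc
━━━━━━━━━━━━━━┃      ┃       [ ] mai
avigator      ┃      ┃     [-] lib/ 
──────────────┃      ┃       [ ] set
              ┃      ┃       [ ] cac
              ┃      ┃       [ ] par
..............┗━━━━━━┗━━━━━━━━━━━━━━
.......#....@..........      ┃      


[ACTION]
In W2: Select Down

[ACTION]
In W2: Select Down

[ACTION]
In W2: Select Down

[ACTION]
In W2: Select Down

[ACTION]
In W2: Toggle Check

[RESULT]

              ┏━━━━━━━━━━━━━━━━━━━━━
              ┃ DrawingCanvas       
              ┠─────────────────────
              ┃+     ┏━━━━━━━━━━━━━━
              ┃      ┃ CheckboxTree 
              ┃      ┠──────────────
              ┃      ┃ [-] app/     
              ┃      ┃   [ ] types.c
              ┃      ┃   [-] tests/ 
              ┃      ┃     [-] tests
              ┃      ┃>      [x] tsc
━━━━━━━━━━━━━━┃      ┃       [ ] mai
avigator      ┃      ┃     [-] lib/ 
──────────────┃      ┃       [ ] set
              ┃      ┃       [ ] cac
              ┃      ┃       [ ] par
..............┗━━━━━━┗━━━━━━━━━━━━━━
.......#....@..........      ┃      
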